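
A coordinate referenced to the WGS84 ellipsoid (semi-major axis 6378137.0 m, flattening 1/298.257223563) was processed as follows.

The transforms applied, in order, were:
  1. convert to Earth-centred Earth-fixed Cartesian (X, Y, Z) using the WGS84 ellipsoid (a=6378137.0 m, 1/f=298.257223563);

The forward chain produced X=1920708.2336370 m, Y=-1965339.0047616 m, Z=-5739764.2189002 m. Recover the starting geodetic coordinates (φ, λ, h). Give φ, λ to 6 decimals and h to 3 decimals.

start: X=1920708.2336, Y=-1965339.0048, Z=-5739764.2189 m
→ geod (Bowring, a=6378137.000): φ=-64.56577100°, λ=-45.65800600°, h=2967.8410 m

φ=-64.565771°, λ=-45.658006°, h=2967.841 m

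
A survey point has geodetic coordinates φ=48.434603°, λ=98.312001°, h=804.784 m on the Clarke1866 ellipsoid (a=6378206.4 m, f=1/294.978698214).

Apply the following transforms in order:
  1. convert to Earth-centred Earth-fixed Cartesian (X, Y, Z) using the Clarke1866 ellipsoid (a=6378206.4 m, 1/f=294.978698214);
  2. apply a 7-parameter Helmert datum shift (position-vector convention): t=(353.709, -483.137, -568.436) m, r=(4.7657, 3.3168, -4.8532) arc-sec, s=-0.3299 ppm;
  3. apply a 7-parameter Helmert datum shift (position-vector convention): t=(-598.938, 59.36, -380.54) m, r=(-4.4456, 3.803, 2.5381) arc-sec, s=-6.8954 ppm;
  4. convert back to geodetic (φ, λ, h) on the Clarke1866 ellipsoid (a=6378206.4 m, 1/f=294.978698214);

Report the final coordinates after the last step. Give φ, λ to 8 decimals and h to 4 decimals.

φ=48.43189873°, λ=98.31328713°, h=-205.7793 m

start: φ=48.434603°, λ=98.312001°, h=804.784 m
→ ECEF (a=6378206.400, f=1/294.978698214): X=-612999.8508, Y=4195808.6026, Z=4749473.6588
→ Helmert 7p (PV): X=-612470.8436, Y=4195228.7692, Z=4749010.4563
→ Helmert 7p (PV): X=-613029.6214, Y=4195354.0191, Z=4748518.0437
→ geod (Bowring, a=6378206.400): φ=48.43189873°, λ=98.31328713°, h=-205.7793 m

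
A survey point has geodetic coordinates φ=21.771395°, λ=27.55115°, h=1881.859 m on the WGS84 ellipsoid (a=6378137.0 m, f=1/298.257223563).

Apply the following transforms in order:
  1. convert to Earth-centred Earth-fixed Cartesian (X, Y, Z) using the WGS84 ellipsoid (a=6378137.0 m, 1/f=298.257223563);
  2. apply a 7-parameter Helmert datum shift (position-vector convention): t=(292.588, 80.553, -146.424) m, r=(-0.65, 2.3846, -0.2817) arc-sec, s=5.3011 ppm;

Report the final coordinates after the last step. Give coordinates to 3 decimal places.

X=5255812.042 m, Y=2741880.904 m, Z=2351418.737 m

start: φ=21.771395°, λ=27.551150°, h=1881.859 m
→ ECEF (a=6378137.000, f=1/298.257223563): X=5255460.6631, Y=2741785.5837, Z=2351622.0931
→ Helmert 7p (PV): X=5255812.0422, Y=2741880.9043, Z=2351418.7371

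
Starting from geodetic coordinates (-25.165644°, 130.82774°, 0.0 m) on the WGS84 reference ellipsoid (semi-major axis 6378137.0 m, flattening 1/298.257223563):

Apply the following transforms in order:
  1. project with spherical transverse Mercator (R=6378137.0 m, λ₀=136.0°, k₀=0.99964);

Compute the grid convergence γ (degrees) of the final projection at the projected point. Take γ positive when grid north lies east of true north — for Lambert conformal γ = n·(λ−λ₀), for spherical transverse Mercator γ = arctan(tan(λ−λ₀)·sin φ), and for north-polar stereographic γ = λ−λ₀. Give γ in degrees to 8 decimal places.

2.20434040

start: φ=-25.165644°, λ=130.827740°, h=0.000 m
→ into tm (λ₀=136.0°): φ=-25.16564400°, λ−λ₀=-5.17226000°
convergence γ = 2.20434040°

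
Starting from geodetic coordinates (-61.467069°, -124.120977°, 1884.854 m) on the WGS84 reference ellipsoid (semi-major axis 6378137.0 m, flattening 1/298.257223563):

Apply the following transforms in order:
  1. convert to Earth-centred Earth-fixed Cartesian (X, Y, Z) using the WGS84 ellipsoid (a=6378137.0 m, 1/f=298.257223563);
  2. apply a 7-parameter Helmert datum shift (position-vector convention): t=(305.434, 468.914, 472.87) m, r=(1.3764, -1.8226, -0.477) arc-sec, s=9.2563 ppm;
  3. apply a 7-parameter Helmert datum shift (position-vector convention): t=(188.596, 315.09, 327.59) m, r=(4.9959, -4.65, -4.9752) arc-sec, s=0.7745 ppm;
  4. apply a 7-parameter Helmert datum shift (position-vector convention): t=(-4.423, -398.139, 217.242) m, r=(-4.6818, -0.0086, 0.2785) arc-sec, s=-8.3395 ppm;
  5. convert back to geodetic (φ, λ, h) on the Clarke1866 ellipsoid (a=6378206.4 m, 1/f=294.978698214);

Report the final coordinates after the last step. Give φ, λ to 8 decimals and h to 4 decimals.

start: φ=-61.467069°, λ=-124.120977°, h=1884.854 m
→ ECEF (a=6378137.000, f=1/298.257223563): X=-1713906.4294, Y=-2529433.9256, Z=-5582045.5441
→ Helmert 7p (PV): X=-1713573.3847, Y=-2528947.2120, Z=-5581656.3668
→ Helmert 7p (PV): X=-1713321.2832, Y=-2528457.5562, Z=-5581432.9835
→ Helmert 7p (PV): X=-1713307.7714, Y=-2528963.6088, Z=-5581111.8761
→ geod (Bowring, a=6378206.400): φ=-61.47057852°, λ=-124.11662954°, h=832.3065 m

φ=-61.47057852°, λ=-124.11662954°, h=832.3065 m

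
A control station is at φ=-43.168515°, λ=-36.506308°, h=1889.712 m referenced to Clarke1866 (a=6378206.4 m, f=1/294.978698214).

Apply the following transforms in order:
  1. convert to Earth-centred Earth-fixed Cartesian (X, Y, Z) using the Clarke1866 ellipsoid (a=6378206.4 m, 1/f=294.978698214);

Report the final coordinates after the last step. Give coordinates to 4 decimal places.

start: φ=-43.168515°, λ=-36.506308°, h=1889.712 m
→ ECEF (a=6378206.400, f=1/294.978698214): X=3746210.8598, Y=-2772688.5362, Z=-4342265.8295

X=3746210.8598 m, Y=-2772688.5362 m, Z=-4342265.8295 m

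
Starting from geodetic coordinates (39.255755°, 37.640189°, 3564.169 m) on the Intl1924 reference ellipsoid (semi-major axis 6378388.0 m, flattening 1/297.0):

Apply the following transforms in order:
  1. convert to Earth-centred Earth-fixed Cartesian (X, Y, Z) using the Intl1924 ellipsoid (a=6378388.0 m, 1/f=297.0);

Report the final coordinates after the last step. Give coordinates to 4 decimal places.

X=3918441.1064 m, Y=3021986.7992 m, Z=4016664.6618 m

start: φ=39.255755°, λ=37.640189°, h=3564.169 m
→ ECEF (a=6378388.000, f=1/297.0): X=3918441.1064, Y=3021986.7992, Z=4016664.6618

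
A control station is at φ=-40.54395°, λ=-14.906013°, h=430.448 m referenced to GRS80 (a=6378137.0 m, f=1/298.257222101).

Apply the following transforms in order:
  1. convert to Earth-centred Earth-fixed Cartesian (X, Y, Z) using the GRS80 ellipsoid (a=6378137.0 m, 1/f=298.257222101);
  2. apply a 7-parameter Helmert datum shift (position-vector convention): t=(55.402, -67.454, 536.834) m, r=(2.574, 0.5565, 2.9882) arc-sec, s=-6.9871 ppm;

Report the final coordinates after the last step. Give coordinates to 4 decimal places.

start: φ=-40.543950°, λ=-14.906013°, h=430.448 m
→ ECEF (a=6378137.000, f=1/298.257222101): X=4690649.9641, Y=-1248612.5877, Z=-4124349.5734
→ Helmert 7p (PV): X=4690679.5534, Y=-1248551.8958, Z=-4123812.1588

X=4690679.5534 m, Y=-1248551.8958 m, Z=-4123812.1588 m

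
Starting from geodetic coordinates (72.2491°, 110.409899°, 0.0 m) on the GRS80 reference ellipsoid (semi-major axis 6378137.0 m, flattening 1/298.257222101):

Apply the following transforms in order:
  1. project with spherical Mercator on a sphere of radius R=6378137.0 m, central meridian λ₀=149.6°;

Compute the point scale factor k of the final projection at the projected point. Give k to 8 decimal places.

start: φ=72.249100°, λ=110.409899°, h=0.000 m
→ into merc (λ₀=149.6°): φ=72.24910000°, λ−λ₀=-39.19010100°
scale k = 3.27998698

3.27998698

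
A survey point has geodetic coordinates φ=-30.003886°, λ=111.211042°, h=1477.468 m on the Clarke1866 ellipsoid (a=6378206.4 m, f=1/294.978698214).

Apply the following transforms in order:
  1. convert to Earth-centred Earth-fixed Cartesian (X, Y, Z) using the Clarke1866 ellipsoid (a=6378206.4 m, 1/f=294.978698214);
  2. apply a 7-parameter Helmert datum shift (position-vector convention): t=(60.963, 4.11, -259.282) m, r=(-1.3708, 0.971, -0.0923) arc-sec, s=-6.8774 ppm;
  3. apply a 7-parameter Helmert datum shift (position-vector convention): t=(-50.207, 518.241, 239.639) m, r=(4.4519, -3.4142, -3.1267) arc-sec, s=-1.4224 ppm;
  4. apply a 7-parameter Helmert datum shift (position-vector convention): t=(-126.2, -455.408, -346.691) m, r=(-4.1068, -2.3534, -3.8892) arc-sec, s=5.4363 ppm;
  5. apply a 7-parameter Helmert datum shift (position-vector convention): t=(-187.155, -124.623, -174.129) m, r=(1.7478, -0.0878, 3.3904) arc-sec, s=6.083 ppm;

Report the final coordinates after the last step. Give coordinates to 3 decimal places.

start: φ=-30.003886°, λ=111.211042°, h=1477.468 m
→ ECEF (a=6378206.400, f=1/294.978698214): X=-2000572.0483, Y=5154835.8792, Z=-3171312.4974
→ Helmert 7p (PV): X=-2000509.9489, Y=5154784.3567, Z=-3171574.8092
→ Helmert 7p (PV): X=-2000426.6734, Y=5155394.0439, Z=-3171252.5147
→ Helmert 7p (PV): X=-2000430.3579, Y=5154941.2401, Z=-3171741.9159
→ Helmert 7p (PV): X=-2000713.0644, Y=5154841.9692, Z=-3171892.5091

X=-2000713.064 m, Y=5154841.969 m, Z=-3171892.509 m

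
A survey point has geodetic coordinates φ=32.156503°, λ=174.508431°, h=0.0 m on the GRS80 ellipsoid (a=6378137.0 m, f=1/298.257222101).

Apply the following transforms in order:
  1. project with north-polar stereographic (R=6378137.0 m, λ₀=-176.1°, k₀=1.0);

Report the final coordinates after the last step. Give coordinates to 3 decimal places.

start: φ=32.156503°, λ=174.508431°, h=0.000 m
→ stereo (R=6378137.0, λ₀=-176.1°): E=-1150124.3842, N=-6953688.2683

E=-1150124.384 m, N=-6953688.268 m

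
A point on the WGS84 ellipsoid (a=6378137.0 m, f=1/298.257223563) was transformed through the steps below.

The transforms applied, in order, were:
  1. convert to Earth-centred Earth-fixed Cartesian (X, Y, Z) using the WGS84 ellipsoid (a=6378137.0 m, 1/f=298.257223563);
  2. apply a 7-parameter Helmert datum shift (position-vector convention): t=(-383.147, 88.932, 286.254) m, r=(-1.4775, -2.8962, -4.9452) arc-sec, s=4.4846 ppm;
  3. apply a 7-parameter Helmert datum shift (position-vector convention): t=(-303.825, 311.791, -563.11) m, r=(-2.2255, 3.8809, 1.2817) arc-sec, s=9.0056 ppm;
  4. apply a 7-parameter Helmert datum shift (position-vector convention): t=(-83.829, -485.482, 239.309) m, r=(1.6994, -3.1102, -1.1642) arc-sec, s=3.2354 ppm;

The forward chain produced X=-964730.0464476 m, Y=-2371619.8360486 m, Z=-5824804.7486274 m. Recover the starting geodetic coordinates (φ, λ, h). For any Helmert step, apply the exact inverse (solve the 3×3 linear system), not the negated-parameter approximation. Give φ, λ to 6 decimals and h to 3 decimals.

φ=-66.416397°, λ=-112.120676°, h=2186.392 m

start: X=-964730.0464, Y=-2371619.8360, Z=-5824804.7486 m
→ Helmert⁻¹: X=-964717.5462, Y=-2371180.1192, Z=-5824991.1287
→ Helmert⁻¹: X=-964310.1844, Y=-2371401.7189, Z=-5824419.2966
→ Helmert⁻¹: X=-963947.6442, Y=-2371461.4035, Z=-5824682.8814
→ geod (Bowring, a=6378137.000): φ=-66.41639700°, λ=-112.12067600°, h=2186.3920 m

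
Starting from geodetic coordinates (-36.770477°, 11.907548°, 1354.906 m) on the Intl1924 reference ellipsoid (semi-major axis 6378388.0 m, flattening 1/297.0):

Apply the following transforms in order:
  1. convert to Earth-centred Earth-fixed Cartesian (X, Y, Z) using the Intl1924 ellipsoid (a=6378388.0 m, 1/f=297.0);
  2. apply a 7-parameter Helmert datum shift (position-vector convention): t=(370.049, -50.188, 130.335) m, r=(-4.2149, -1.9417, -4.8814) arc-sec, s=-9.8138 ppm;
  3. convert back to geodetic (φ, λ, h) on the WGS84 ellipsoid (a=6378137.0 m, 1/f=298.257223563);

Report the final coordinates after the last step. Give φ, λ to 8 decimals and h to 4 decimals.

φ=-36.76656608°, λ=11.90385443°, h=1714.3529 m

start: φ=-36.770477°, λ=11.907548°, h=1354.906 m
→ ECEF (a=6378388.000, f=1/297.0): X=5006494.2136, Y=1055722.6595, Z=-3797891.7571
→ Helmert 7p (PV): X=5006875.8656, Y=1055466.0229, Z=-3797698.5944
→ geod (Bowring, a=6378137.000): φ=-36.76656608°, λ=11.90385443°, h=1714.3529 m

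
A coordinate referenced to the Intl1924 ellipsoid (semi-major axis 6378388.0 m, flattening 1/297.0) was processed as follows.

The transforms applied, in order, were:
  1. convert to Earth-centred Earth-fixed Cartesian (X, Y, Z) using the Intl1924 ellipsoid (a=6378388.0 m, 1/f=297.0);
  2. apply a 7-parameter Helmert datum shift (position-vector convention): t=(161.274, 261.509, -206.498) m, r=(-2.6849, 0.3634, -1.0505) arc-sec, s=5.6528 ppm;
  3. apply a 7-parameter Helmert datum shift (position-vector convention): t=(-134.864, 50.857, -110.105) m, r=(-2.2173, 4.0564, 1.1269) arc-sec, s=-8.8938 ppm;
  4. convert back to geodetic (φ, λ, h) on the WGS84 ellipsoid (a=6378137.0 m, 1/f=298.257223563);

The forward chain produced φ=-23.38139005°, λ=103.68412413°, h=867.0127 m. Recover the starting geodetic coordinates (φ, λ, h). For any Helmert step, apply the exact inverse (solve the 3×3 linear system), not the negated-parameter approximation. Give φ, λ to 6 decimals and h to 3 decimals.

φ=-23.379393°, λ=103.684426°, h=252.257 m

start: φ=-23.381390°, λ=103.684124°, h=867.013 m
→ ECEF (a=6378137.000, f=1/298.257223563): X=-1385885.0601, Y=5691982.8129, Z=-2515888.1812
→ Helmert⁻¹: X=-1385681.9482, Y=5692017.1936, Z=-2515766.5142
→ Helmert⁻¹: X=-1385859.9445, Y=5691749.1957, Z=-2515474.1498
→ geod (Bowring, a=6378388.000): φ=-23.37939300°, λ=103.68442600°, h=252.2570 m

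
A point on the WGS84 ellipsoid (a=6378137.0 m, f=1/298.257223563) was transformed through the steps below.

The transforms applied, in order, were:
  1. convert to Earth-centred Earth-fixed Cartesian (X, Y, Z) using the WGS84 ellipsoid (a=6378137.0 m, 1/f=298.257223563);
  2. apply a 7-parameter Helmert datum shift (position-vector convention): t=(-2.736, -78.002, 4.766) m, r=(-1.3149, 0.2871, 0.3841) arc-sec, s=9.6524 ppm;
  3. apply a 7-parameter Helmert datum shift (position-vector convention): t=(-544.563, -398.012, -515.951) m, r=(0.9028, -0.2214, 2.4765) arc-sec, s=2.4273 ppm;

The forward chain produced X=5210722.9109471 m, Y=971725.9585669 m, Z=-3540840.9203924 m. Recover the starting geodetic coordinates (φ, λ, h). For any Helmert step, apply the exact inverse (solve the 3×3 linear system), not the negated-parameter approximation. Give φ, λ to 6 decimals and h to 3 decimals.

φ=-33.914350°, λ=10.566762°, h=3077.302 m

start: X=5210722.9109, Y=971725.9586, Z=-3540840.9204 m
→ Helmert⁻¹: X=5211262.6953, Y=972043.5467, Z=-3540326.2242
→ Helmert⁻¹: X=5211221.8686, Y=972125.0300, Z=-3540283.3672
→ geod (Bowring, a=6378137.000): φ=-33.91435000°, λ=10.56676200°, h=3077.3020 m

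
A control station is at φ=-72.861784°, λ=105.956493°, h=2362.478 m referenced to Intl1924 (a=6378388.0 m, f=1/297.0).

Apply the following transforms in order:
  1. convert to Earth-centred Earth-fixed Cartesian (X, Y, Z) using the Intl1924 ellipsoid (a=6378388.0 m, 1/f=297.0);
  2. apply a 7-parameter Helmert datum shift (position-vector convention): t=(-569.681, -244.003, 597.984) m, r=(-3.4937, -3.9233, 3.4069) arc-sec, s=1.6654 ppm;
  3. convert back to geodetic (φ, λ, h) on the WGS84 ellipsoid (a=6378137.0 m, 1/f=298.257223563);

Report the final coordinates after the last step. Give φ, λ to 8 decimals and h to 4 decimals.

φ=-72.86163593°, λ=105.97360251°, h=1946.5333 m

start: φ=-72.861784°, λ=105.956493°, h=2362.478 m
→ ECEF (a=6378388.000, f=1/297.0): X=-518492.1072, Y=1813392.6846, Z=-6075117.2290
→ Helmert 7p (PV): X=-518977.0506, Y=1813040.2375, Z=-6074569.9397
→ geod (Bowring, a=6378137.000): φ=-72.86163593°, λ=105.97360251°, h=1946.5333 m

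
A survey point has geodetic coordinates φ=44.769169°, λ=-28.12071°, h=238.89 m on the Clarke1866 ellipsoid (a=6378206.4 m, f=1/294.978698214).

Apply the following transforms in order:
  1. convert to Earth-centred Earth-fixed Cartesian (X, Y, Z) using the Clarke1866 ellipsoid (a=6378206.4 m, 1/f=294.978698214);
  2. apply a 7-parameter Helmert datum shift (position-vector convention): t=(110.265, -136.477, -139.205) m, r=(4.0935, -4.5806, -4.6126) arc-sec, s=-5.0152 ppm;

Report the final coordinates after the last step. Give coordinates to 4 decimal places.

start: φ=44.769169°, λ=-28.120710°, h=238.890 m
→ ECEF (a=6378206.400, f=1/294.978698214): X=4000551.3058, Y=-2137954.1194, Z=4469138.3768
→ Helmert 7p (PV): X=4000494.4501, Y=-2138258.0294, Z=4469023.1702

X=4000494.4501 m, Y=-2138258.0294 m, Z=4469023.1702 m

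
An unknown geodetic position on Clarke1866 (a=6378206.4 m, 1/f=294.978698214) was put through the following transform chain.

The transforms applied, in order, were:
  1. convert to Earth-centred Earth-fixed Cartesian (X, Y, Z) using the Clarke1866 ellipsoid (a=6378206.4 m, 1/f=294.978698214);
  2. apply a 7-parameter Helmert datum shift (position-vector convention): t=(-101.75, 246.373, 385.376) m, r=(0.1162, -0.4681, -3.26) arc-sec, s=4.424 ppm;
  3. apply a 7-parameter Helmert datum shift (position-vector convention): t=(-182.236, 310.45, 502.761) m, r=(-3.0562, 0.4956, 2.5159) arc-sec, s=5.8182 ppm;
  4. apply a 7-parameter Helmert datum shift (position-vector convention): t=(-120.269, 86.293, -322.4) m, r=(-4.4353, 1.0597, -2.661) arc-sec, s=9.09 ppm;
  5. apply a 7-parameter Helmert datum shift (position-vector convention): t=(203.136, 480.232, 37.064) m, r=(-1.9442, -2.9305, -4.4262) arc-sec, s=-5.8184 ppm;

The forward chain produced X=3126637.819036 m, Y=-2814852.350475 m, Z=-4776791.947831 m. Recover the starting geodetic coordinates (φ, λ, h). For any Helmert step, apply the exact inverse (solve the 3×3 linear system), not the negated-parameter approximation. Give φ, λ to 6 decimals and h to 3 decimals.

start: X=3126637.8190, Y=-2814852.3505, Z=-4776791.9478 m
→ Helmert⁻¹: X=3126445.4176, Y=-2815236.8473, Z=-4776927.7601
→ Helmert⁻¹: X=3126598.1246, Y=-2815154.5023, Z=-4776606.4121
→ Helmert⁻¹: X=3126739.3057, Y=-2815415.9277, Z=-4777115.5820
→ Helmert⁻¹: X=3126860.8810, Y=-2815603.1159, Z=-4777485.3324
→ geod (Bowring, a=6378206.400): φ=-48.82129200°, λ=-42.00166900°, h=256.0200 m

φ=-48.821292°, λ=-42.001669°, h=256.020 m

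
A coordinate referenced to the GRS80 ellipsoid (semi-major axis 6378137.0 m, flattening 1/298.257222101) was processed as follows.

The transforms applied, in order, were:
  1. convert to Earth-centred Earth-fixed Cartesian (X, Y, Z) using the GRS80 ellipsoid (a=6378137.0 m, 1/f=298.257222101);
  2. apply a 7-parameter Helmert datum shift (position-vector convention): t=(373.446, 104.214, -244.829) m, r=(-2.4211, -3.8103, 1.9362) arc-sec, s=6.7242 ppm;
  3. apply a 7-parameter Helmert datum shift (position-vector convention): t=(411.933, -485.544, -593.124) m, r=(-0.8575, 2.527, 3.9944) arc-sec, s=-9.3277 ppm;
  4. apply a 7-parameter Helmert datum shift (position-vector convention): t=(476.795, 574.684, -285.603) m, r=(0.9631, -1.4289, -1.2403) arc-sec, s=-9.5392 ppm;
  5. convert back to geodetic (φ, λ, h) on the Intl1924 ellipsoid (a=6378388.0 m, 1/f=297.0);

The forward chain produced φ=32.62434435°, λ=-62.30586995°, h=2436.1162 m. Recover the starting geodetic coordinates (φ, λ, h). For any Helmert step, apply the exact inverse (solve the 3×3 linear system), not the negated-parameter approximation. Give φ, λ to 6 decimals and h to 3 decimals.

start: φ=32.624344°, λ=-62.305870°, h=2436.116 m
→ ECEF (a=6378388.000, f=1/297.0): X=2500053.4014, Y=-4763085.6091, Z=3420309.5960
→ Helmert⁻¹: X=2499652.7917, Y=-4763674.7325, Z=3420632.7554
→ Helmert⁻¹: X=2499130.0132, Y=-4763296.2383, Z=3421268.6070
→ Helmert⁻¹: X=2498758.2538, Y=-4763432.0379, Z=3421388.3577
→ geod (Bowring, a=6378137.000): φ=32.63322000°, λ=-62.31980000°, h=2993.8170 m

φ=32.633220°, λ=-62.319800°, h=2993.817 m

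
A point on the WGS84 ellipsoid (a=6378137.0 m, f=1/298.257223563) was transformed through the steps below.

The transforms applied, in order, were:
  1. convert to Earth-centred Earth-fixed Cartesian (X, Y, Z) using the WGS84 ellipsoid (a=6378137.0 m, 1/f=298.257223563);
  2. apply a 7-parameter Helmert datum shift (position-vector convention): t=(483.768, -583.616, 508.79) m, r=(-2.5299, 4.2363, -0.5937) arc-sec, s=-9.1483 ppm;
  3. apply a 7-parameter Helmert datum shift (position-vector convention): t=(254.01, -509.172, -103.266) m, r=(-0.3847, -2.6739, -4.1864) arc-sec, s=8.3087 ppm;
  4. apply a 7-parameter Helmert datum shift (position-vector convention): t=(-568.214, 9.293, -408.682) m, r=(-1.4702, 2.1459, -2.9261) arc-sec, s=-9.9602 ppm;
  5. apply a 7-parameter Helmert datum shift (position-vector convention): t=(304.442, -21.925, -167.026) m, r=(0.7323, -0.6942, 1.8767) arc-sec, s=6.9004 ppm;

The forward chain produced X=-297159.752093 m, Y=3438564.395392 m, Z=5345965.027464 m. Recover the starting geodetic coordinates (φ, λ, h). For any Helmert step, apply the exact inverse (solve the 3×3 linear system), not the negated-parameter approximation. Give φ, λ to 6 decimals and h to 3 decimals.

φ=57.321763°, λ=94.948517°, h=1046.985 m

start: X=-297159.7521, Y=3438564.3954, Z=5345965.0275 m
→ Helmert⁻¹: X=-297412.8629, Y=3438584.2791, Z=5346083.9563
→ Helmert⁻¹: X=-296952.0091, Y=3438566.9138, Z=5346567.3107
→ Helmert⁻¹: X=-297204.0384, Y=3439031.5078, Z=5346636.4201
→ Helmert⁻¹: X=-297810.2314, Y=3439580.1606, Z=5346212.6095
→ geod (Bowring, a=6378137.000): φ=57.32176300°, λ=94.94851700°, h=1046.9850 m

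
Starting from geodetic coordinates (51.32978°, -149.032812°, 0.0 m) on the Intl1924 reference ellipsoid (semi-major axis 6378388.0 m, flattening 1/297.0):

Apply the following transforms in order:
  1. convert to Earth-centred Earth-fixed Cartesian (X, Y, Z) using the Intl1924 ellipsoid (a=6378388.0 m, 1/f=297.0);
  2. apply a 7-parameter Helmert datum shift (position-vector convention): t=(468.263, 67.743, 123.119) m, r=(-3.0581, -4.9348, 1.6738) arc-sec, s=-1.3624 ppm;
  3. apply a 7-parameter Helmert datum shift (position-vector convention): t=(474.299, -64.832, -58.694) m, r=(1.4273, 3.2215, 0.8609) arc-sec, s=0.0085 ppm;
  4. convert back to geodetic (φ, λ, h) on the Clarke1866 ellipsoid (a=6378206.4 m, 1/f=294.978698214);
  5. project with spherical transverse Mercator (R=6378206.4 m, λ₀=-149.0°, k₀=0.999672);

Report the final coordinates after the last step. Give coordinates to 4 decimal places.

start: φ=51.329780°, λ=-149.032812°, h=0.000 m
→ ECEF (a=6378388.000, f=1/297.0): X=-3424398.2310, Y=-2054917.8691, Z=4956648.0553
→ Helmert 7p (PV): X=-3424027.2129, Y=-2054801.6272, Z=4956712.9605
→ Helmert 7p (PV): X=-3423466.9515, Y=-2054915.0670, Z=4956693.5673
→ geod (Bowring, a=6378206.400): φ=51.33693577°, λ=-149.02597033°, h=-193.4420 m
→ tm (R=6378206.4, λ₀=-149.0°): E=-1805.5511, N=5712989.5757

E=-1805.5511 m, N=5712989.5757 m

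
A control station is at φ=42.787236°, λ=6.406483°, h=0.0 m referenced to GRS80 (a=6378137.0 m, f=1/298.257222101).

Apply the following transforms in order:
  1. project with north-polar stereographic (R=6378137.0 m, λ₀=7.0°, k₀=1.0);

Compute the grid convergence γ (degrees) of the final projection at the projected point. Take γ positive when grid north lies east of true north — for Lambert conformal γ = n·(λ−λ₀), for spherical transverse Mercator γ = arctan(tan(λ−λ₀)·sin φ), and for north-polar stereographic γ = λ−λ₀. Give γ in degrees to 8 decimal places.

-0.59351700

start: φ=42.787236°, λ=6.406483°, h=0.000 m
→ into stereo (λ₀=7.0°): φ=42.78723600°, λ−λ₀=-0.59351700°
convergence γ = -0.59351700°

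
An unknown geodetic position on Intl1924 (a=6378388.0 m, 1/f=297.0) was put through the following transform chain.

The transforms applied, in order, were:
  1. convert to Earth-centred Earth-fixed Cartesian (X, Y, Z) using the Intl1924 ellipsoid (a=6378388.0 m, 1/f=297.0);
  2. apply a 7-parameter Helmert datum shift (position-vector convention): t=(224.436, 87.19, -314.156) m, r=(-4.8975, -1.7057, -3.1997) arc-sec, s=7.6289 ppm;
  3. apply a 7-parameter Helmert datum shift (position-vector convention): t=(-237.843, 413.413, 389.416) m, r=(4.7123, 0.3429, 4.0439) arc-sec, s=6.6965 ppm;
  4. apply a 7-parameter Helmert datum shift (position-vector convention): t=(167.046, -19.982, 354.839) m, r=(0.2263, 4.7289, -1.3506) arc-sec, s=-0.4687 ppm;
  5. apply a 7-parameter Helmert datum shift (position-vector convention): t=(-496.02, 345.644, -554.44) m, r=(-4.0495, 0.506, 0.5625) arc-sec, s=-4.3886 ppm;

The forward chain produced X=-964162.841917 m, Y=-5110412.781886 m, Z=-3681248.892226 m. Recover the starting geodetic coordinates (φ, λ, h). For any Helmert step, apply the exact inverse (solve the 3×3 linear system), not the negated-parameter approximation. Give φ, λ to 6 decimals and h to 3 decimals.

start: X=-964162.8419, Y=-5110412.7819, Z=-3681248.8922 m
→ Helmert⁻¹: X=-963675.9588, Y=-5110705.9634, Z=-3680813.3055
→ Helmert⁻¹: X=-963725.5960, Y=-5110698.7259, Z=-3681186.3575
→ Helmert⁻¹: X=-963575.3869, Y=-5111143.1269, Z=-3681435.9533
→ Helmert⁻¹: X=-963743.6251, Y=-5111118.8686, Z=-3681207.1021
→ geod (Bowring, a=6378388.000): φ=-35.47187000°, λ=-100.67821800°, h=900.9860 m

φ=-35.471870°, λ=-100.678218°, h=900.986 m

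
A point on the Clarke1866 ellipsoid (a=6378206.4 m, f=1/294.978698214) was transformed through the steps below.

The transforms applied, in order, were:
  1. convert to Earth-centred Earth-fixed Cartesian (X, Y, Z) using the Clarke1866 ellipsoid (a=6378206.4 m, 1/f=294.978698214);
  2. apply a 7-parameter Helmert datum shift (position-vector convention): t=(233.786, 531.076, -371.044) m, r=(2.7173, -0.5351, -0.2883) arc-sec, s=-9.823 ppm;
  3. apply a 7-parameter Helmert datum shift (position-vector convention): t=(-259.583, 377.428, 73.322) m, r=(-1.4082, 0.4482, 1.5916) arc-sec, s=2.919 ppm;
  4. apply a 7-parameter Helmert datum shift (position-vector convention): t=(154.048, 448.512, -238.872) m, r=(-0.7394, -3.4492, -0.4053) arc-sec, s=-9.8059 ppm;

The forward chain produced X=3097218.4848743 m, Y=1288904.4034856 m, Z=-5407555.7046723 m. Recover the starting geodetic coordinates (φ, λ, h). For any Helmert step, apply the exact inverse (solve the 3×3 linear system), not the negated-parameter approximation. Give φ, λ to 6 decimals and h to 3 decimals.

start: X=3097218.4849, Y=1288904.4035, Z=-5407555.7047 m
→ Helmert⁻¹: X=3097001.8510, Y=1288493.9956, Z=-5407417.0266
→ Helmert⁻¹: X=3097274.0827, Y=1288125.8256, Z=-5407459.0398
→ Helmert⁻¹: X=3097054.8921, Y=1287540.4934, Z=-5407166.1065
→ geod (Bowring, a=6378206.400): φ=-58.36298600°, λ=22.57415100°, h=366.3420 m

φ=-58.362986°, λ=22.574151°, h=366.342 m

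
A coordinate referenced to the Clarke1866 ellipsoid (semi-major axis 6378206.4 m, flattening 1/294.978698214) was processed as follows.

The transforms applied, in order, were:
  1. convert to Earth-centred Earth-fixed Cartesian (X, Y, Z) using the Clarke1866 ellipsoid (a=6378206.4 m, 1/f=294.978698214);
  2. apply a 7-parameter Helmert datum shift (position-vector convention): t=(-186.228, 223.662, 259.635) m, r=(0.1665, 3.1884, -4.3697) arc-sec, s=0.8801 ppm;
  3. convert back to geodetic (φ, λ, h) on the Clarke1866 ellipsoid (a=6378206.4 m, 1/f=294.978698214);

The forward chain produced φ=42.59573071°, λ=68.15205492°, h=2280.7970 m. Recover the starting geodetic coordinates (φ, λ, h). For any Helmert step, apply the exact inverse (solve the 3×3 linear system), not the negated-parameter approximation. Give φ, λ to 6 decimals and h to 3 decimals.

φ=42.595140°, λ=68.150916°, h=1997.771 m

start: φ=42.595731°, λ=68.152055°, h=2280.797 m
→ ECEF (a=6378206.400, f=1/294.978698214): X=1750671.2046, Y=4366390.1675, Z=4295891.5989
→ Helmert⁻¹: X=1750696.9928, Y=4366203.2187, Z=4295651.7208
→ geod (Bowring, a=6378206.400): φ=42.59514000°, λ=68.15091600°, h=1997.7710 m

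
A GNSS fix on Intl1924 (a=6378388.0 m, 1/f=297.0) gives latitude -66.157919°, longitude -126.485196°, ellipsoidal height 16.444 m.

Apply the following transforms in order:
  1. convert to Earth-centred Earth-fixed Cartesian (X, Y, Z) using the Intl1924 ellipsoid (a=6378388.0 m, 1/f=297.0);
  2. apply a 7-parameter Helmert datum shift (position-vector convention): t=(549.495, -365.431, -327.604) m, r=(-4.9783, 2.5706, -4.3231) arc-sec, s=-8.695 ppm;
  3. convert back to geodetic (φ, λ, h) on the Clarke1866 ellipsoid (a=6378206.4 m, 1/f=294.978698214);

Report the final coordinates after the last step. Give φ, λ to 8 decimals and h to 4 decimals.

start: φ=-66.157919°, λ=-126.485196°, h=16.444 m
→ ECEF (a=6378388.000, f=1/297.0): X=-1537402.0863, Y=-2078802.7807, Z=-5811235.1089
→ Helmert 7p (PV): X=-1536955.2154, Y=-2079258.1702, Z=-5811442.8518
→ geod (Bowring, a=6378206.400): φ=-66.15882161°, λ=-126.47123414°, h=551.2164 m

φ=-66.15882161°, λ=-126.47123414°, h=551.2164 m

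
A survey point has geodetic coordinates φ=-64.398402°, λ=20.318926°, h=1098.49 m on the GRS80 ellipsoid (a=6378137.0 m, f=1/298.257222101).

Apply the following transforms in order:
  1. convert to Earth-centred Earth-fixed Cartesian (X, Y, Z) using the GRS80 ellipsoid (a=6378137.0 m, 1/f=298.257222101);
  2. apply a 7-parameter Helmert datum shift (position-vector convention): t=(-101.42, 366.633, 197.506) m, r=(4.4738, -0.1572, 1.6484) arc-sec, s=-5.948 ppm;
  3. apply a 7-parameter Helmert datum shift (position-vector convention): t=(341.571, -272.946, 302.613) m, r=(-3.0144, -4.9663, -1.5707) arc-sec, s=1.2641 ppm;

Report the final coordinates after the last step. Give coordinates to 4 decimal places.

start: φ=-64.398402°, λ=20.318926°, h=1098.490 m
→ ECEF (a=6378137.000, f=1/298.257222101): X=2592074.2631, Y=959810.8803, Z=-5730036.4566
→ Helmert 7p (PV): X=2591954.1220, Y=960316.8007, Z=-5729782.0751
→ Helmert 7p (PV): X=2592444.2402, Y=959941.5945, Z=-5729438.3321

X=2592444.2402 m, Y=959941.5945 m, Z=-5729438.3321 m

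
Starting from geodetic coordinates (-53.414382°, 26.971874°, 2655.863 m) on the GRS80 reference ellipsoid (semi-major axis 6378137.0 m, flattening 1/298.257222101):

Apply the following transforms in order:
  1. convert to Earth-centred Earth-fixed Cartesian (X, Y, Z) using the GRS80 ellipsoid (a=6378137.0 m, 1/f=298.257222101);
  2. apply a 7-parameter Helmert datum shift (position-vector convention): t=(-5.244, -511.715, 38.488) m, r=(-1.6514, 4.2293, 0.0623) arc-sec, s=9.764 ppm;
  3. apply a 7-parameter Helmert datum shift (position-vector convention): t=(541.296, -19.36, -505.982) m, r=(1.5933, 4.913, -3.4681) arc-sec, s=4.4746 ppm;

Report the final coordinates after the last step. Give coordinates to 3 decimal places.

X=3397157.777 m, Y=1728077.413 m, Z=-5100987.495 m

start: φ=-53.414382°, λ=26.971874°, h=2655.863 m
→ ECEF (a=6378137.000, f=1/298.257222101): X=3396770.8905, Y=1728641.3988, Z=-5100296.3338
→ Helmert 7p (PV): X=3396693.7119, Y=1728106.7538, Z=-5100391.1339
→ Helmert 7p (PV): X=3397157.7767, Y=1728077.4130, Z=-5100987.4951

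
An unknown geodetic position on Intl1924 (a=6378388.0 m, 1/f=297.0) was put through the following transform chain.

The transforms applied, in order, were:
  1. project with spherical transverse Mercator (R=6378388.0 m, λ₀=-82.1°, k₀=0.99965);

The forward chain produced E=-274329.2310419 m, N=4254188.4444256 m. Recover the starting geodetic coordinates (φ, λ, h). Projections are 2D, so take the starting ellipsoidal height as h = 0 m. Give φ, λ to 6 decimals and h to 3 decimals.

start: E=-274329.2310, N=4254188.4444 m
→ tm⁻¹: φ=38.18617300°, λ=-85.23587600°

φ=38.186173°, λ=-85.235876°, h=0.000 m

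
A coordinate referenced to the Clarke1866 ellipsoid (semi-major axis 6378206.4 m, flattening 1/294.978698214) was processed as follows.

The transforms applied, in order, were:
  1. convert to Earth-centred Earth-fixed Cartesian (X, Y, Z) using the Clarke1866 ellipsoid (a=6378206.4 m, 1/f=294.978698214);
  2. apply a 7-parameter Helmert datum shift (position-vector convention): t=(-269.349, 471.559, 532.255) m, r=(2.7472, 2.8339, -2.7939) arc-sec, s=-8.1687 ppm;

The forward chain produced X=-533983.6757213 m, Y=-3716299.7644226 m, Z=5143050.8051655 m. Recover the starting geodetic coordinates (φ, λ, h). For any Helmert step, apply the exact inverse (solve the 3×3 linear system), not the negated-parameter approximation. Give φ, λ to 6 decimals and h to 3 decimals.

φ=54.050004°, λ=-98.172037°, h=3449.169 m

start: X=-533983.6757, Y=-3716299.7644, Z=5143050.8052 m
→ Helmert⁻¹: X=-533738.9974, Y=-3716740.4212, Z=5142602.7276
→ geod (Bowring, a=6378206.400): φ=54.05000400°, λ=-98.17203700°, h=3449.1690 m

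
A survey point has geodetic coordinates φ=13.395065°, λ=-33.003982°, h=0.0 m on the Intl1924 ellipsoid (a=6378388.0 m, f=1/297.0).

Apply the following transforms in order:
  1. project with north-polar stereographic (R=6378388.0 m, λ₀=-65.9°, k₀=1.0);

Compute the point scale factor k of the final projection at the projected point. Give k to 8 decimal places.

start: φ=13.395065°, λ=-33.003982°, h=0.000 m
→ into stereo (λ₀=-65.9°): φ=13.39506500°, λ−λ₀=32.89601800°
scale k = 1.62381933

1.62381933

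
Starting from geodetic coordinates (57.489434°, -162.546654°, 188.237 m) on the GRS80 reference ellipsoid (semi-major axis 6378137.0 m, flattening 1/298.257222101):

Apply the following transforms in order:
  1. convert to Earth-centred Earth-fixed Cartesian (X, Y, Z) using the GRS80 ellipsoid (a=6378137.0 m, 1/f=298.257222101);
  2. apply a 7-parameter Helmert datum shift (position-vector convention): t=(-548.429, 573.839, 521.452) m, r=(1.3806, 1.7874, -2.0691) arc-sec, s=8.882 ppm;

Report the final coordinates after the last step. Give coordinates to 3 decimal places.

start: φ=57.489434°, λ=-162.546654°, h=188.237 m
→ ECEF (a=6378137.000, f=1/298.257222101): X=-3278052.5936, Y=-1030632.2041, Z=5355549.0297
→ Helmert 7p (PV): X=-3278594.0677, Y=-1030070.4826, Z=5356139.5577

X=-3278594.068 m, Y=-1030070.483 m, Z=5356139.558 m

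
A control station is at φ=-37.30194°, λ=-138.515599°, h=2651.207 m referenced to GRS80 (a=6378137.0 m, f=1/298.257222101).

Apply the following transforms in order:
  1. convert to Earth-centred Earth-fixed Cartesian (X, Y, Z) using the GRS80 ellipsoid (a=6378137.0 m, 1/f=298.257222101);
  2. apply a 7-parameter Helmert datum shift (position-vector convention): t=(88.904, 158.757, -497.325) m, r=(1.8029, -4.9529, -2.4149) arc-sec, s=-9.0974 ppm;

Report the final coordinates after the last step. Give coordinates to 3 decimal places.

start: φ=-37.301940°, λ=-138.515599°, h=2651.207 m
→ ECEF (a=6378137.000, f=1/298.257222101): X=-3807008.5846, Y=-3366309.3615, Z=-3845708.4033
→ Helmert 7p (PV): X=-3806832.1147, Y=-3366041.7948, Z=-3846291.5803

X=-3806832.115 m, Y=-3366041.795 m, Z=-3846291.580 m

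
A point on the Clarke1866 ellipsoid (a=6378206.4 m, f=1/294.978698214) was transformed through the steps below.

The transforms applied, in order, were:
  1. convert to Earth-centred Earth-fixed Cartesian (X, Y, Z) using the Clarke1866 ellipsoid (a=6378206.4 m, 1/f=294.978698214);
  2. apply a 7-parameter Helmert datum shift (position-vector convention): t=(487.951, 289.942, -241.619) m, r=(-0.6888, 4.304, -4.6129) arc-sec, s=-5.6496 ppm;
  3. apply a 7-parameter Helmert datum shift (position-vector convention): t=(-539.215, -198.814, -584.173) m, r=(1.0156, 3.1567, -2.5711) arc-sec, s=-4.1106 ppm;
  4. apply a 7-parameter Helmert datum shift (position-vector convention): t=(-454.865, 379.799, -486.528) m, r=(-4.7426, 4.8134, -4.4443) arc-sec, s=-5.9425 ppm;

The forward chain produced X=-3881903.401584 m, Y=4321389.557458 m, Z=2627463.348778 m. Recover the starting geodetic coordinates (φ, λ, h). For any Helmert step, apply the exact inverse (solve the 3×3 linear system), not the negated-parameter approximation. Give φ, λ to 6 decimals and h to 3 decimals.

start: X=-3881903.4016, Y=4321389.5575, Z=2627463.3488 m
→ Helmert⁻¹: X=-3881626.0291, Y=4320891.3760, Z=2627974.2610
→ Helmert⁻¹: X=-3881196.8568, Y=4321072.5152, Z=2628488.5648
→ Helmert⁻¹: X=-3881858.2172, Y=4320711.3920, Z=2628678.4634
→ geod (Bowring, a=6378206.400): φ=24.49636200°, λ=131.93748600°, h=1010.0830 m

φ=24.496362°, λ=131.937486°, h=1010.083 m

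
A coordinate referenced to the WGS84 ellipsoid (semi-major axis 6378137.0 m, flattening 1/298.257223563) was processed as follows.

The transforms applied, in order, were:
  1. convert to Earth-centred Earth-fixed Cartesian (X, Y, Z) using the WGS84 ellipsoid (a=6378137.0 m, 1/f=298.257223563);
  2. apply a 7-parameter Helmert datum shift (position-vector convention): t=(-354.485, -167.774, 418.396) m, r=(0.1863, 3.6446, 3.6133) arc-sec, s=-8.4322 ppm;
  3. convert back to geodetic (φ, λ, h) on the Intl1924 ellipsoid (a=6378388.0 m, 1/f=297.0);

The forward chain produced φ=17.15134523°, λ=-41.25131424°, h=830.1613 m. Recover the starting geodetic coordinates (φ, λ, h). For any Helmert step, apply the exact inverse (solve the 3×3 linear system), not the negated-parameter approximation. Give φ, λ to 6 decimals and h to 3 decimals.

φ=17.147653°, λ=-41.249129°, h=1152.781 m

start: φ=17.151345°, λ=-41.251314°, h=830.161 m
→ ECEF (a=6378388.000, f=1/297.0): X=4584109.0161, Y=-4020341.7329, Z=1869111.8714
→ Helmert⁻¹: X=4584398.7114, Y=-4020286.4787, Z=1868793.8680
→ geod (Bowring, a=6378137.000): φ=17.14765300°, λ=-41.24912900°, h=1152.7810 m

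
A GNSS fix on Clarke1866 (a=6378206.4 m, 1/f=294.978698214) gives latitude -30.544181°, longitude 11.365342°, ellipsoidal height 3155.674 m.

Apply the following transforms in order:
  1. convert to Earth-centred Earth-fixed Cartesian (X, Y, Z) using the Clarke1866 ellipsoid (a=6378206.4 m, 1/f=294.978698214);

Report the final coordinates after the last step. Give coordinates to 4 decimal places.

X=5392811.0802 m, Y=1083987.1504 m, Z=-3223902.5863 m

start: φ=-30.544181°, λ=11.365342°, h=3155.674 m
→ ECEF (a=6378206.400, f=1/294.978698214): X=5392811.0802, Y=1083987.1504, Z=-3223902.5863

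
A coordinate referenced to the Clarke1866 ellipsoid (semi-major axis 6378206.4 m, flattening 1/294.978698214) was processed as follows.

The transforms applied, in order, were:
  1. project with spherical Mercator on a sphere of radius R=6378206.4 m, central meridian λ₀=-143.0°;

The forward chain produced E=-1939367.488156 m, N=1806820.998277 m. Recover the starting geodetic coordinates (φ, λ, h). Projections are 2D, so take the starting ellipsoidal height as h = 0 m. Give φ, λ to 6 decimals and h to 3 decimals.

start: E=-1939367.4882, N=1806820.9983 m
→ merc⁻¹: φ=16.01794800°, λ=-160.42144500°

φ=16.017948°, λ=-160.421445°, h=0.000 m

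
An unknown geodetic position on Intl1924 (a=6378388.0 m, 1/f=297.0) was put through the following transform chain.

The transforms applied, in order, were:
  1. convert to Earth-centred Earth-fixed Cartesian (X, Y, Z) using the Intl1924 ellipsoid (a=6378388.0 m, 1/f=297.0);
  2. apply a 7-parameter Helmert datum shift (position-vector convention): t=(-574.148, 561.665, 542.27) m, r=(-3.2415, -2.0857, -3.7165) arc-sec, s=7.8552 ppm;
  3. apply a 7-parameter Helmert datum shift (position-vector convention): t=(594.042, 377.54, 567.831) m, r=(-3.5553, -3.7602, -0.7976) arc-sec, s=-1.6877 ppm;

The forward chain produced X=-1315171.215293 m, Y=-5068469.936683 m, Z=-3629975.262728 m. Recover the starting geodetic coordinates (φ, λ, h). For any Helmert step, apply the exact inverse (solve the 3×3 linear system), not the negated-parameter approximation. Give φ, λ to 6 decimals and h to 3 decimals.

φ=-34.916943°, λ=-104.544149°, h=1434.764 m

start: X=-1315171.2153, Y=-5068469.9367, Z=-3629975.2627 m
→ Helmert⁻¹: X=-1315814.0634, Y=-5068798.5401, Z=-3630612.6025
→ Helmert⁻¹: X=-1315174.9629, Y=-5069287.0165, Z=-3631192.7156
→ geod (Bowring, a=6378388.000): φ=-34.91694300°, λ=-104.54414900°, h=1434.7640 m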